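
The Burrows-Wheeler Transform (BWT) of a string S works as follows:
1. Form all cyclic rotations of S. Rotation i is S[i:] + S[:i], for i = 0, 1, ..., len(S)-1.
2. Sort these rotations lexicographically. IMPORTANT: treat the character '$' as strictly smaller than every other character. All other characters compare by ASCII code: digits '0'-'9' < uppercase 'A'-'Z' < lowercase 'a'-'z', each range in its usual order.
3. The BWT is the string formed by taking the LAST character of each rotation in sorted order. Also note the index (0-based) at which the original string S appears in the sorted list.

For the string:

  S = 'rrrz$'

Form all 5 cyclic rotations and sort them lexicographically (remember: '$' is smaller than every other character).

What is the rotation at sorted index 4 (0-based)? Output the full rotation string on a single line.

Answer: z$rrr

Derivation:
All 5 rotations (rotation i = S[i:]+S[:i]):
  rot[0] = rrrz$
  rot[1] = rrz$r
  rot[2] = rz$rr
  rot[3] = z$rrr
  rot[4] = $rrrz
Sorted (with $ < everything):
  sorted[0] = $rrrz
  sorted[1] = rrrz$
  sorted[2] = rrz$r
  sorted[3] = rz$rr
  sorted[4] = z$rrr
sorted[4] = z$rrr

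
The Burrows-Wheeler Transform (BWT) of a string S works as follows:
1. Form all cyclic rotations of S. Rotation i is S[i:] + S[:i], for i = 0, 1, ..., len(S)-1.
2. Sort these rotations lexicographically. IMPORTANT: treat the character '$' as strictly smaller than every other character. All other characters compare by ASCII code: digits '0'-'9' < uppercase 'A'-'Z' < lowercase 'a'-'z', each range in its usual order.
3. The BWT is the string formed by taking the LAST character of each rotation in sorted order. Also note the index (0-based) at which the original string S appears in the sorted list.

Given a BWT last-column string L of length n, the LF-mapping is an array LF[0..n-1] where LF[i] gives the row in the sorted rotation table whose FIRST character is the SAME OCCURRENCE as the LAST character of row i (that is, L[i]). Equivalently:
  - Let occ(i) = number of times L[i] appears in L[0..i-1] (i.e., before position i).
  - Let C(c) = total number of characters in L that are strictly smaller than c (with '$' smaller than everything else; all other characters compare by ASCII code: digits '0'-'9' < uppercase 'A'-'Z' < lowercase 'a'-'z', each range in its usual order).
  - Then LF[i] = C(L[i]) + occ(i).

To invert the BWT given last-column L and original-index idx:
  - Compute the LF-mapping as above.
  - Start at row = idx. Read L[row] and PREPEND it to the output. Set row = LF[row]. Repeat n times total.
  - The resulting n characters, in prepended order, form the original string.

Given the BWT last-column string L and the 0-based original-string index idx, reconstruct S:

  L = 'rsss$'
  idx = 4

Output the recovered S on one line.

LF mapping: 1 2 3 4 0
Walk LF starting at row 4, prepending L[row]:
  step 1: row=4, L[4]='$', prepend. Next row=LF[4]=0
  step 2: row=0, L[0]='r', prepend. Next row=LF[0]=1
  step 3: row=1, L[1]='s', prepend. Next row=LF[1]=2
  step 4: row=2, L[2]='s', prepend. Next row=LF[2]=3
  step 5: row=3, L[3]='s', prepend. Next row=LF[3]=4
Reversed output: sssr$

Answer: sssr$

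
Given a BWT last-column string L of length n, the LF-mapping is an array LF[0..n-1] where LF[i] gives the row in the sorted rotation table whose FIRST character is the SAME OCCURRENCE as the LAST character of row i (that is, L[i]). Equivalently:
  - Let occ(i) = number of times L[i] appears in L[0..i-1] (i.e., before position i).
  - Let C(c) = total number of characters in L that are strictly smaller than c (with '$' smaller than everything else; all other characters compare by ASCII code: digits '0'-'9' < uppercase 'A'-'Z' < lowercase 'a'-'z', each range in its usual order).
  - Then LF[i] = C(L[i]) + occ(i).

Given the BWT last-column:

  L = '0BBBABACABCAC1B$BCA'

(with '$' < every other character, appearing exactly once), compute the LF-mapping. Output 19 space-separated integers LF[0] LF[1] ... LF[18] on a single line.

Char counts: '$':1, '0':1, '1':1, 'A':5, 'B':7, 'C':4
C (first-col start): C('$')=0, C('0')=1, C('1')=2, C('A')=3, C('B')=8, C('C')=15
L[0]='0': occ=0, LF[0]=C('0')+0=1+0=1
L[1]='B': occ=0, LF[1]=C('B')+0=8+0=8
L[2]='B': occ=1, LF[2]=C('B')+1=8+1=9
L[3]='B': occ=2, LF[3]=C('B')+2=8+2=10
L[4]='A': occ=0, LF[4]=C('A')+0=3+0=3
L[5]='B': occ=3, LF[5]=C('B')+3=8+3=11
L[6]='A': occ=1, LF[6]=C('A')+1=3+1=4
L[7]='C': occ=0, LF[7]=C('C')+0=15+0=15
L[8]='A': occ=2, LF[8]=C('A')+2=3+2=5
L[9]='B': occ=4, LF[9]=C('B')+4=8+4=12
L[10]='C': occ=1, LF[10]=C('C')+1=15+1=16
L[11]='A': occ=3, LF[11]=C('A')+3=3+3=6
L[12]='C': occ=2, LF[12]=C('C')+2=15+2=17
L[13]='1': occ=0, LF[13]=C('1')+0=2+0=2
L[14]='B': occ=5, LF[14]=C('B')+5=8+5=13
L[15]='$': occ=0, LF[15]=C('$')+0=0+0=0
L[16]='B': occ=6, LF[16]=C('B')+6=8+6=14
L[17]='C': occ=3, LF[17]=C('C')+3=15+3=18
L[18]='A': occ=4, LF[18]=C('A')+4=3+4=7

Answer: 1 8 9 10 3 11 4 15 5 12 16 6 17 2 13 0 14 18 7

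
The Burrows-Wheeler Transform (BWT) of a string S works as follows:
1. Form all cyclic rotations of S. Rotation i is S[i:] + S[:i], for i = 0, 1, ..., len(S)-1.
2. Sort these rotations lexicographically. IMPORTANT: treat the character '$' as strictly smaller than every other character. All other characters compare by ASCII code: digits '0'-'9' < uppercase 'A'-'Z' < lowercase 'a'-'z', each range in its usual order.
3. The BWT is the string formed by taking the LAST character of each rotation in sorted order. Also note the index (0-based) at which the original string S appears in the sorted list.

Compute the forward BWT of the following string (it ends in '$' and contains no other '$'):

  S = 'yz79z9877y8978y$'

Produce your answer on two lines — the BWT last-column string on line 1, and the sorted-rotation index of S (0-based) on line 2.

All 16 rotations (rotation i = S[i:]+S[:i]):
  rot[0] = yz79z9877y8978y$
  rot[1] = z79z9877y8978y$y
  rot[2] = 79z9877y8978y$yz
  rot[3] = 9z9877y8978y$yz7
  rot[4] = z9877y8978y$yz79
  rot[5] = 9877y8978y$yz79z
  rot[6] = 877y8978y$yz79z9
  rot[7] = 77y8978y$yz79z98
  rot[8] = 7y8978y$yz79z987
  rot[9] = y8978y$yz79z9877
  rot[10] = 8978y$yz79z9877y
  rot[11] = 978y$yz79z9877y8
  rot[12] = 78y$yz79z9877y89
  rot[13] = 8y$yz79z9877y897
  rot[14] = y$yz79z9877y8978
  rot[15] = $yz79z9877y8978y
Sorted (with $ < everything):
  sorted[0] = $yz79z9877y8978y  (last char: 'y')
  sorted[1] = 77y8978y$yz79z98  (last char: '8')
  sorted[2] = 78y$yz79z9877y89  (last char: '9')
  sorted[3] = 79z9877y8978y$yz  (last char: 'z')
  sorted[4] = 7y8978y$yz79z987  (last char: '7')
  sorted[5] = 877y8978y$yz79z9  (last char: '9')
  sorted[6] = 8978y$yz79z9877y  (last char: 'y')
  sorted[7] = 8y$yz79z9877y897  (last char: '7')
  sorted[8] = 978y$yz79z9877y8  (last char: '8')
  sorted[9] = 9877y8978y$yz79z  (last char: 'z')
  sorted[10] = 9z9877y8978y$yz7  (last char: '7')
  sorted[11] = y$yz79z9877y8978  (last char: '8')
  sorted[12] = y8978y$yz79z9877  (last char: '7')
  sorted[13] = yz79z9877y8978y$  (last char: '$')
  sorted[14] = z79z9877y8978y$y  (last char: 'y')
  sorted[15] = z9877y8978y$yz79  (last char: '9')
Last column: y89z79y78z787$y9
Original string S is at sorted index 13

Answer: y89z79y78z787$y9
13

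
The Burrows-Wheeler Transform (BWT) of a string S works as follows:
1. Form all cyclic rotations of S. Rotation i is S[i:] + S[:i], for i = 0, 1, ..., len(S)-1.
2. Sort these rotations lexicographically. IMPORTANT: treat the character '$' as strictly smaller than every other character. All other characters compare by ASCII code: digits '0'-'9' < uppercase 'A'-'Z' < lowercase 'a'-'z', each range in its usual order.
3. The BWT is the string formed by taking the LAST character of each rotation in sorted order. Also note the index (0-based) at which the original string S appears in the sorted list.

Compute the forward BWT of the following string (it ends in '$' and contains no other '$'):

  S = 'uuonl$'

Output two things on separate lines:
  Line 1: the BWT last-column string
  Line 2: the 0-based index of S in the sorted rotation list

Answer: lnouu$
5

Derivation:
All 6 rotations (rotation i = S[i:]+S[:i]):
  rot[0] = uuonl$
  rot[1] = uonl$u
  rot[2] = onl$uu
  rot[3] = nl$uuo
  rot[4] = l$uuon
  rot[5] = $uuonl
Sorted (with $ < everything):
  sorted[0] = $uuonl  (last char: 'l')
  sorted[1] = l$uuon  (last char: 'n')
  sorted[2] = nl$uuo  (last char: 'o')
  sorted[3] = onl$uu  (last char: 'u')
  sorted[4] = uonl$u  (last char: 'u')
  sorted[5] = uuonl$  (last char: '$')
Last column: lnouu$
Original string S is at sorted index 5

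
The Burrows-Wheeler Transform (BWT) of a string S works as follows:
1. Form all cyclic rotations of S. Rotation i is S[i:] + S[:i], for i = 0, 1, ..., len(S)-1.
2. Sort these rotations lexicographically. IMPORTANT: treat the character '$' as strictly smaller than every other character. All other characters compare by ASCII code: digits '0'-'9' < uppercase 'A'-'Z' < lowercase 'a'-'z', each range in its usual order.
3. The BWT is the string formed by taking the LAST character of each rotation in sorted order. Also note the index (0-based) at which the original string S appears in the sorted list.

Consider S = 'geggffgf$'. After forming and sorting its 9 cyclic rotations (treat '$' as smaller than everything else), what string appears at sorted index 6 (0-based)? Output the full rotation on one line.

All 9 rotations (rotation i = S[i:]+S[:i]):
  rot[0] = geggffgf$
  rot[1] = eggffgf$g
  rot[2] = ggffgf$ge
  rot[3] = gffgf$geg
  rot[4] = ffgf$gegg
  rot[5] = fgf$geggf
  rot[6] = gf$geggff
  rot[7] = f$geggffg
  rot[8] = $geggffgf
Sorted (with $ < everything):
  sorted[0] = $geggffgf
  sorted[1] = eggffgf$g
  sorted[2] = f$geggffg
  sorted[3] = ffgf$gegg
  sorted[4] = fgf$geggf
  sorted[5] = geggffgf$
  sorted[6] = gf$geggff
  sorted[7] = gffgf$geg
  sorted[8] = ggffgf$ge
sorted[6] = gf$geggff

Answer: gf$geggff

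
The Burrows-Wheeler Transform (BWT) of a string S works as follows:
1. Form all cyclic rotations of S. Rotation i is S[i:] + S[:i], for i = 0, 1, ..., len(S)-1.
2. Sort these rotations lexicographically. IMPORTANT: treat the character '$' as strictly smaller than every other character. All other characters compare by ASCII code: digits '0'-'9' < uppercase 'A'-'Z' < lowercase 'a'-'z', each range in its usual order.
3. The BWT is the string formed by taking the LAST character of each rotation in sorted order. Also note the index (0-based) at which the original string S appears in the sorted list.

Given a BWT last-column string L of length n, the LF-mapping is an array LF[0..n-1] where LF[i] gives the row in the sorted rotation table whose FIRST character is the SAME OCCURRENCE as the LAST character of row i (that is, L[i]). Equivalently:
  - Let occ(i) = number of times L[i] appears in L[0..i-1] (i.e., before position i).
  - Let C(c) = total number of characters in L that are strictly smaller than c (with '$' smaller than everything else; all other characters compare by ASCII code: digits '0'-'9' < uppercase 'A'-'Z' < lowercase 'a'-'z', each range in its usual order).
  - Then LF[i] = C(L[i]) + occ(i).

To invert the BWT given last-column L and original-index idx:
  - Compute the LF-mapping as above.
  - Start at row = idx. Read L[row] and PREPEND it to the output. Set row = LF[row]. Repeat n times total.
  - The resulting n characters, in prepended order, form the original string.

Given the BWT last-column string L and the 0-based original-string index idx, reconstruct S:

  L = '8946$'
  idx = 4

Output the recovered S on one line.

Answer: 9468$

Derivation:
LF mapping: 3 4 1 2 0
Walk LF starting at row 4, prepending L[row]:
  step 1: row=4, L[4]='$', prepend. Next row=LF[4]=0
  step 2: row=0, L[0]='8', prepend. Next row=LF[0]=3
  step 3: row=3, L[3]='6', prepend. Next row=LF[3]=2
  step 4: row=2, L[2]='4', prepend. Next row=LF[2]=1
  step 5: row=1, L[1]='9', prepend. Next row=LF[1]=4
Reversed output: 9468$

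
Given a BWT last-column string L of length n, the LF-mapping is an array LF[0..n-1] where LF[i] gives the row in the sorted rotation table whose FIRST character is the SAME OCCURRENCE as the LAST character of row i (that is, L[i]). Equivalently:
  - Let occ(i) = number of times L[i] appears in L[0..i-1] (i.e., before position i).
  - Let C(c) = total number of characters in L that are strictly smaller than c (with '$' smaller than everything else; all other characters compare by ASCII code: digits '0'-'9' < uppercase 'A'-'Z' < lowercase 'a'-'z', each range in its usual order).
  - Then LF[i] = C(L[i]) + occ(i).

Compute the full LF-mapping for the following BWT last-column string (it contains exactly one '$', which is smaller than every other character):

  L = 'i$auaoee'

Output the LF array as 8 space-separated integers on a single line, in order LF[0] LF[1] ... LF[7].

Answer: 5 0 1 7 2 6 3 4

Derivation:
Char counts: '$':1, 'a':2, 'e':2, 'i':1, 'o':1, 'u':1
C (first-col start): C('$')=0, C('a')=1, C('e')=3, C('i')=5, C('o')=6, C('u')=7
L[0]='i': occ=0, LF[0]=C('i')+0=5+0=5
L[1]='$': occ=0, LF[1]=C('$')+0=0+0=0
L[2]='a': occ=0, LF[2]=C('a')+0=1+0=1
L[3]='u': occ=0, LF[3]=C('u')+0=7+0=7
L[4]='a': occ=1, LF[4]=C('a')+1=1+1=2
L[5]='o': occ=0, LF[5]=C('o')+0=6+0=6
L[6]='e': occ=0, LF[6]=C('e')+0=3+0=3
L[7]='e': occ=1, LF[7]=C('e')+1=3+1=4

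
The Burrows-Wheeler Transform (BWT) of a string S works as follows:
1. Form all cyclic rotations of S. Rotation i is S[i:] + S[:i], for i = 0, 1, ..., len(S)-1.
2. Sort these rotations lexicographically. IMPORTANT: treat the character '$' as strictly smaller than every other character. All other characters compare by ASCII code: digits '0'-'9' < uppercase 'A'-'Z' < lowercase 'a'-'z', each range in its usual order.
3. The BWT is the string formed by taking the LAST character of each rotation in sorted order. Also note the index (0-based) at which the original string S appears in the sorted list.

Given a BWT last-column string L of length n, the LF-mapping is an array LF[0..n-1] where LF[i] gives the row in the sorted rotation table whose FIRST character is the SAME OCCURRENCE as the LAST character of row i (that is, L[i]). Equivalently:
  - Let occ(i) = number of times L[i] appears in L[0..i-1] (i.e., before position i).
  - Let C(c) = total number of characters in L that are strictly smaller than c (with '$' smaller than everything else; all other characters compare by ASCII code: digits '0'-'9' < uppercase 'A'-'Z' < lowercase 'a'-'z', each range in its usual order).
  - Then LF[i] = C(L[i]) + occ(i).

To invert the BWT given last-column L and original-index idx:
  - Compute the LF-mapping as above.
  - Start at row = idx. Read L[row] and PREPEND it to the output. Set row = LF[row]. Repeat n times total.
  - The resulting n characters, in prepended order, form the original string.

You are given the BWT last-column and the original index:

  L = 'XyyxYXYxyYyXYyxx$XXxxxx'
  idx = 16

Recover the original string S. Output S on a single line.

LF mapping: 1 18 19 10 6 2 7 11 20 8 21 3 9 22 12 13 0 4 5 14 15 16 17
Walk LF starting at row 16, prepending L[row]:
  step 1: row=16, L[16]='$', prepend. Next row=LF[16]=0
  step 2: row=0, L[0]='X', prepend. Next row=LF[0]=1
  step 3: row=1, L[1]='y', prepend. Next row=LF[1]=18
  step 4: row=18, L[18]='X', prepend. Next row=LF[18]=5
  step 5: row=5, L[5]='X', prepend. Next row=LF[5]=2
  step 6: row=2, L[2]='y', prepend. Next row=LF[2]=19
  step 7: row=19, L[19]='x', prepend. Next row=LF[19]=14
  step 8: row=14, L[14]='x', prepend. Next row=LF[14]=12
  step 9: row=12, L[12]='Y', prepend. Next row=LF[12]=9
  step 10: row=9, L[9]='Y', prepend. Next row=LF[9]=8
  step 11: row=8, L[8]='y', prepend. Next row=LF[8]=20
  step 12: row=20, L[20]='x', prepend. Next row=LF[20]=15
  step 13: row=15, L[15]='x', prepend. Next row=LF[15]=13
  step 14: row=13, L[13]='y', prepend. Next row=LF[13]=22
  step 15: row=22, L[22]='x', prepend. Next row=LF[22]=17
  step 16: row=17, L[17]='X', prepend. Next row=LF[17]=4
  step 17: row=4, L[4]='Y', prepend. Next row=LF[4]=6
  step 18: row=6, L[6]='Y', prepend. Next row=LF[6]=7
  step 19: row=7, L[7]='x', prepend. Next row=LF[7]=11
  step 20: row=11, L[11]='X', prepend. Next row=LF[11]=3
  step 21: row=3, L[3]='x', prepend. Next row=LF[3]=10
  step 22: row=10, L[10]='y', prepend. Next row=LF[10]=21
  step 23: row=21, L[21]='x', prepend. Next row=LF[21]=16
Reversed output: xyxXxYYXxyxxyYYxxyXXyX$

Answer: xyxXxYYXxyxxyYYxxyXXyX$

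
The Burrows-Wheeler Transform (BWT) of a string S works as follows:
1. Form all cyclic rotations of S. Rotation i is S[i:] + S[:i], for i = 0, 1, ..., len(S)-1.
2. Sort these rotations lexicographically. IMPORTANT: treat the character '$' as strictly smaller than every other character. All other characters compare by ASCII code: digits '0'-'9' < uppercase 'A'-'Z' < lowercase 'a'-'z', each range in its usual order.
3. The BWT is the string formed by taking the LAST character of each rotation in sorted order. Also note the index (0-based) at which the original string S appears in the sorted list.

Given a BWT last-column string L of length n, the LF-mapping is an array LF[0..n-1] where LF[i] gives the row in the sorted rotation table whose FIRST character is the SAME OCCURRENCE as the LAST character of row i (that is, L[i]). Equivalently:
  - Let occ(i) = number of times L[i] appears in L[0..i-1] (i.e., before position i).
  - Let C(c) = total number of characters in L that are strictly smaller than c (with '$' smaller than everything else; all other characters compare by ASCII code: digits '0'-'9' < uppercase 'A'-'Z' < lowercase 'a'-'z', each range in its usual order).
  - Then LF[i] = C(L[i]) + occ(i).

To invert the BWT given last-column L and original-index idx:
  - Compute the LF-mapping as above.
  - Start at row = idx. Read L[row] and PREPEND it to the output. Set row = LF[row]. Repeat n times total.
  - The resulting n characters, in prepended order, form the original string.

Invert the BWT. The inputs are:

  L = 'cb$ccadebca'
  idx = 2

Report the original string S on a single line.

LF mapping: 5 3 0 6 7 1 9 10 4 8 2
Walk LF starting at row 2, prepending L[row]:
  step 1: row=2, L[2]='$', prepend. Next row=LF[2]=0
  step 2: row=0, L[0]='c', prepend. Next row=LF[0]=5
  step 3: row=5, L[5]='a', prepend. Next row=LF[5]=1
  step 4: row=1, L[1]='b', prepend. Next row=LF[1]=3
  step 5: row=3, L[3]='c', prepend. Next row=LF[3]=6
  step 6: row=6, L[6]='d', prepend. Next row=LF[6]=9
  step 7: row=9, L[9]='c', prepend. Next row=LF[9]=8
  step 8: row=8, L[8]='b', prepend. Next row=LF[8]=4
  step 9: row=4, L[4]='c', prepend. Next row=LF[4]=7
  step 10: row=7, L[7]='e', prepend. Next row=LF[7]=10
  step 11: row=10, L[10]='a', prepend. Next row=LF[10]=2
Reversed output: aecbcdcbac$

Answer: aecbcdcbac$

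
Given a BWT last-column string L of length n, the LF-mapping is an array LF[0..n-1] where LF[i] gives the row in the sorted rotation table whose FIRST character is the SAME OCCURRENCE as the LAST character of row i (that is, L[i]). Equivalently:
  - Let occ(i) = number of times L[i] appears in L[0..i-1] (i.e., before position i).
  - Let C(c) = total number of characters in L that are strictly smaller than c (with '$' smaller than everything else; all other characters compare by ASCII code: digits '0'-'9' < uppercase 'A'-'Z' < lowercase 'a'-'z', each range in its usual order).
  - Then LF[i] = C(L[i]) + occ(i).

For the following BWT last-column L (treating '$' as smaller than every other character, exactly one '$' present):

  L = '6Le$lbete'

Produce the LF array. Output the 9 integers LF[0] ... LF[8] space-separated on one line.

Answer: 1 2 4 0 7 3 5 8 6

Derivation:
Char counts: '$':1, '6':1, 'L':1, 'b':1, 'e':3, 'l':1, 't':1
C (first-col start): C('$')=0, C('6')=1, C('L')=2, C('b')=3, C('e')=4, C('l')=7, C('t')=8
L[0]='6': occ=0, LF[0]=C('6')+0=1+0=1
L[1]='L': occ=0, LF[1]=C('L')+0=2+0=2
L[2]='e': occ=0, LF[2]=C('e')+0=4+0=4
L[3]='$': occ=0, LF[3]=C('$')+0=0+0=0
L[4]='l': occ=0, LF[4]=C('l')+0=7+0=7
L[5]='b': occ=0, LF[5]=C('b')+0=3+0=3
L[6]='e': occ=1, LF[6]=C('e')+1=4+1=5
L[7]='t': occ=0, LF[7]=C('t')+0=8+0=8
L[8]='e': occ=2, LF[8]=C('e')+2=4+2=6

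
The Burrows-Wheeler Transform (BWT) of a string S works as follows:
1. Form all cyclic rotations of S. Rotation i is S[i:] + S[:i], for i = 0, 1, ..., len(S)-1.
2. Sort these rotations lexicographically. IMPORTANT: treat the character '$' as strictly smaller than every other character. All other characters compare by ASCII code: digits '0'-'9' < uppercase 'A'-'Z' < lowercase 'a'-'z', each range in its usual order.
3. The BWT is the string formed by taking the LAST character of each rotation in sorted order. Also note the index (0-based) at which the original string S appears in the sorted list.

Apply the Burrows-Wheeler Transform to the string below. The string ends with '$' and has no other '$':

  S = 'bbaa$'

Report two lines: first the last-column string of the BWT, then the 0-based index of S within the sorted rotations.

All 5 rotations (rotation i = S[i:]+S[:i]):
  rot[0] = bbaa$
  rot[1] = baa$b
  rot[2] = aa$bb
  rot[3] = a$bba
  rot[4] = $bbaa
Sorted (with $ < everything):
  sorted[0] = $bbaa  (last char: 'a')
  sorted[1] = a$bba  (last char: 'a')
  sorted[2] = aa$bb  (last char: 'b')
  sorted[3] = baa$b  (last char: 'b')
  sorted[4] = bbaa$  (last char: '$')
Last column: aabb$
Original string S is at sorted index 4

Answer: aabb$
4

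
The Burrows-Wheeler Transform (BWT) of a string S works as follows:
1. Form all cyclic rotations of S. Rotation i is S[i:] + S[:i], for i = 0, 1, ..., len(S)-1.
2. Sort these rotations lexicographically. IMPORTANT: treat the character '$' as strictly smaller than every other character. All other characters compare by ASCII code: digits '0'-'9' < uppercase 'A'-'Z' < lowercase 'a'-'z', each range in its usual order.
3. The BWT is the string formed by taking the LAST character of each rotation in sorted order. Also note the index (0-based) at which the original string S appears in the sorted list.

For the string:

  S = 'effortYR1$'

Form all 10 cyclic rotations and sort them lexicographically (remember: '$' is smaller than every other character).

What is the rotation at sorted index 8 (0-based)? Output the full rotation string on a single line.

Answer: rtYR1$effo

Derivation:
All 10 rotations (rotation i = S[i:]+S[:i]):
  rot[0] = effortYR1$
  rot[1] = ffortYR1$e
  rot[2] = fortYR1$ef
  rot[3] = ortYR1$eff
  rot[4] = rtYR1$effo
  rot[5] = tYR1$effor
  rot[6] = YR1$effort
  rot[7] = R1$effortY
  rot[8] = 1$effortYR
  rot[9] = $effortYR1
Sorted (with $ < everything):
  sorted[0] = $effortYR1
  sorted[1] = 1$effortYR
  sorted[2] = R1$effortY
  sorted[3] = YR1$effort
  sorted[4] = effortYR1$
  sorted[5] = ffortYR1$e
  sorted[6] = fortYR1$ef
  sorted[7] = ortYR1$eff
  sorted[8] = rtYR1$effo
  sorted[9] = tYR1$effor
sorted[8] = rtYR1$effo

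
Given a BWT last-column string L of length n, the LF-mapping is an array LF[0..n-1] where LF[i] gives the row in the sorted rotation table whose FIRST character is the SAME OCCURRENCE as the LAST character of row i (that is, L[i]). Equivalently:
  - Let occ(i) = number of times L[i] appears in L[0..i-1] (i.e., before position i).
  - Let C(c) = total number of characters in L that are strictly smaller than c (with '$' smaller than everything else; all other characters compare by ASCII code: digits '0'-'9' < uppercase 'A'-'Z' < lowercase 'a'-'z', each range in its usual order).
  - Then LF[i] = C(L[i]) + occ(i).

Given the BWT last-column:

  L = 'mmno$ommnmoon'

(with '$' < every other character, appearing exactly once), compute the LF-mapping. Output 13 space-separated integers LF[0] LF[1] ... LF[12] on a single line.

Answer: 1 2 6 9 0 10 3 4 7 5 11 12 8

Derivation:
Char counts: '$':1, 'm':5, 'n':3, 'o':4
C (first-col start): C('$')=0, C('m')=1, C('n')=6, C('o')=9
L[0]='m': occ=0, LF[0]=C('m')+0=1+0=1
L[1]='m': occ=1, LF[1]=C('m')+1=1+1=2
L[2]='n': occ=0, LF[2]=C('n')+0=6+0=6
L[3]='o': occ=0, LF[3]=C('o')+0=9+0=9
L[4]='$': occ=0, LF[4]=C('$')+0=0+0=0
L[5]='o': occ=1, LF[5]=C('o')+1=9+1=10
L[6]='m': occ=2, LF[6]=C('m')+2=1+2=3
L[7]='m': occ=3, LF[7]=C('m')+3=1+3=4
L[8]='n': occ=1, LF[8]=C('n')+1=6+1=7
L[9]='m': occ=4, LF[9]=C('m')+4=1+4=5
L[10]='o': occ=2, LF[10]=C('o')+2=9+2=11
L[11]='o': occ=3, LF[11]=C('o')+3=9+3=12
L[12]='n': occ=2, LF[12]=C('n')+2=6+2=8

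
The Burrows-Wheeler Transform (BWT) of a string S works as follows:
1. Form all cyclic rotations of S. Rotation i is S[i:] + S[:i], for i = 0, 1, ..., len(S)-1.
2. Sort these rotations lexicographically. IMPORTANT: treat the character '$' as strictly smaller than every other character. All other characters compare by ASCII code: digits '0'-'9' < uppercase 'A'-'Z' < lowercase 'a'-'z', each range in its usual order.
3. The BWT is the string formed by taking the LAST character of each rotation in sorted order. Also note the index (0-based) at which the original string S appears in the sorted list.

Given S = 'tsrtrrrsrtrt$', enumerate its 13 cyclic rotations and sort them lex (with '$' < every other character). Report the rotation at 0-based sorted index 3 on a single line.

Answer: rsrtrt$tsrtrr

Derivation:
All 13 rotations (rotation i = S[i:]+S[:i]):
  rot[0] = tsrtrrrsrtrt$
  rot[1] = srtrrrsrtrt$t
  rot[2] = rtrrrsrtrt$ts
  rot[3] = trrrsrtrt$tsr
  rot[4] = rrrsrtrt$tsrt
  rot[5] = rrsrtrt$tsrtr
  rot[6] = rsrtrt$tsrtrr
  rot[7] = srtrt$tsrtrrr
  rot[8] = rtrt$tsrtrrrs
  rot[9] = trt$tsrtrrrsr
  rot[10] = rt$tsrtrrrsrt
  rot[11] = t$tsrtrrrsrtr
  rot[12] = $tsrtrrrsrtrt
Sorted (with $ < everything):
  sorted[0] = $tsrtrrrsrtrt
  sorted[1] = rrrsrtrt$tsrt
  sorted[2] = rrsrtrt$tsrtr
  sorted[3] = rsrtrt$tsrtrr
  sorted[4] = rt$tsrtrrrsrt
  sorted[5] = rtrrrsrtrt$ts
  sorted[6] = rtrt$tsrtrrrs
  sorted[7] = srtrrrsrtrt$t
  sorted[8] = srtrt$tsrtrrr
  sorted[9] = t$tsrtrrrsrtr
  sorted[10] = trrrsrtrt$tsr
  sorted[11] = trt$tsrtrrrsr
  sorted[12] = tsrtrrrsrtrt$
sorted[3] = rsrtrt$tsrtrr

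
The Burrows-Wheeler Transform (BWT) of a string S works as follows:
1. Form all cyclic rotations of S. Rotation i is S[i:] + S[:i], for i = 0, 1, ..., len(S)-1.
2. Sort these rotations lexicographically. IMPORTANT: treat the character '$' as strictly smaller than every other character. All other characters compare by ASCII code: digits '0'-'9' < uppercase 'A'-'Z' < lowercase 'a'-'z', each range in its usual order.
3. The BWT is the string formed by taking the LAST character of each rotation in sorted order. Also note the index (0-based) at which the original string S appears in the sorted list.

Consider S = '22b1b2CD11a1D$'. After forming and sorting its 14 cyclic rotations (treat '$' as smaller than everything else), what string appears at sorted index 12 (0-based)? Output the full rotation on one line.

All 14 rotations (rotation i = S[i:]+S[:i]):
  rot[0] = 22b1b2CD11a1D$
  rot[1] = 2b1b2CD11a1D$2
  rot[2] = b1b2CD11a1D$22
  rot[3] = 1b2CD11a1D$22b
  rot[4] = b2CD11a1D$22b1
  rot[5] = 2CD11a1D$22b1b
  rot[6] = CD11a1D$22b1b2
  rot[7] = D11a1D$22b1b2C
  rot[8] = 11a1D$22b1b2CD
  rot[9] = 1a1D$22b1b2CD1
  rot[10] = a1D$22b1b2CD11
  rot[11] = 1D$22b1b2CD11a
  rot[12] = D$22b1b2CD11a1
  rot[13] = $22b1b2CD11a1D
Sorted (with $ < everything):
  sorted[0] = $22b1b2CD11a1D
  sorted[1] = 11a1D$22b1b2CD
  sorted[2] = 1D$22b1b2CD11a
  sorted[3] = 1a1D$22b1b2CD1
  sorted[4] = 1b2CD11a1D$22b
  sorted[5] = 22b1b2CD11a1D$
  sorted[6] = 2CD11a1D$22b1b
  sorted[7] = 2b1b2CD11a1D$2
  sorted[8] = CD11a1D$22b1b2
  sorted[9] = D$22b1b2CD11a1
  sorted[10] = D11a1D$22b1b2C
  sorted[11] = a1D$22b1b2CD11
  sorted[12] = b1b2CD11a1D$22
  sorted[13] = b2CD11a1D$22b1
sorted[12] = b1b2CD11a1D$22

Answer: b1b2CD11a1D$22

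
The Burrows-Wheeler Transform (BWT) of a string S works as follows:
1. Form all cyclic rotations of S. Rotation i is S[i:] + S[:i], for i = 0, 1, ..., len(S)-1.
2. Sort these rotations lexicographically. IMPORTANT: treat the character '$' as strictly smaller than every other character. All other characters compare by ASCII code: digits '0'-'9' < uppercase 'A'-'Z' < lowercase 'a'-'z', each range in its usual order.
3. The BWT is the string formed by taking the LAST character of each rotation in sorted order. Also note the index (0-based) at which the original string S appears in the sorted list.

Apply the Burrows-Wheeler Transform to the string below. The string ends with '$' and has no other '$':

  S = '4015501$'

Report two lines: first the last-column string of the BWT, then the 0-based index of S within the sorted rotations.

All 8 rotations (rotation i = S[i:]+S[:i]):
  rot[0] = 4015501$
  rot[1] = 015501$4
  rot[2] = 15501$40
  rot[3] = 5501$401
  rot[4] = 501$4015
  rot[5] = 01$40155
  rot[6] = 1$401550
  rot[7] = $4015501
Sorted (with $ < everything):
  sorted[0] = $4015501  (last char: '1')
  sorted[1] = 01$40155  (last char: '5')
  sorted[2] = 015501$4  (last char: '4')
  sorted[3] = 1$401550  (last char: '0')
  sorted[4] = 15501$40  (last char: '0')
  sorted[5] = 4015501$  (last char: '$')
  sorted[6] = 501$4015  (last char: '5')
  sorted[7] = 5501$401  (last char: '1')
Last column: 15400$51
Original string S is at sorted index 5

Answer: 15400$51
5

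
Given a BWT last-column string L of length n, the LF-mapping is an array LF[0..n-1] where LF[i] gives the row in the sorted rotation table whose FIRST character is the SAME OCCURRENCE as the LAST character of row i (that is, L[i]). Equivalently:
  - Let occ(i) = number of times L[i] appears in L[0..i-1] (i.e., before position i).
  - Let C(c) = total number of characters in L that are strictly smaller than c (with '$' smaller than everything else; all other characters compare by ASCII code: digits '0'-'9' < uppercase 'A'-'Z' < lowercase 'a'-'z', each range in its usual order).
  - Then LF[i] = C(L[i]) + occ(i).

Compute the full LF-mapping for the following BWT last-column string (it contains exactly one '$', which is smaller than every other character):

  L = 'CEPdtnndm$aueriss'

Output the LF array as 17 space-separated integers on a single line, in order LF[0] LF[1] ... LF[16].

Char counts: '$':1, 'C':1, 'E':1, 'P':1, 'a':1, 'd':2, 'e':1, 'i':1, 'm':1, 'n':2, 'r':1, 's':2, 't':1, 'u':1
C (first-col start): C('$')=0, C('C')=1, C('E')=2, C('P')=3, C('a')=4, C('d')=5, C('e')=7, C('i')=8, C('m')=9, C('n')=10, C('r')=12, C('s')=13, C('t')=15, C('u')=16
L[0]='C': occ=0, LF[0]=C('C')+0=1+0=1
L[1]='E': occ=0, LF[1]=C('E')+0=2+0=2
L[2]='P': occ=0, LF[2]=C('P')+0=3+0=3
L[3]='d': occ=0, LF[3]=C('d')+0=5+0=5
L[4]='t': occ=0, LF[4]=C('t')+0=15+0=15
L[5]='n': occ=0, LF[5]=C('n')+0=10+0=10
L[6]='n': occ=1, LF[6]=C('n')+1=10+1=11
L[7]='d': occ=1, LF[7]=C('d')+1=5+1=6
L[8]='m': occ=0, LF[8]=C('m')+0=9+0=9
L[9]='$': occ=0, LF[9]=C('$')+0=0+0=0
L[10]='a': occ=0, LF[10]=C('a')+0=4+0=4
L[11]='u': occ=0, LF[11]=C('u')+0=16+0=16
L[12]='e': occ=0, LF[12]=C('e')+0=7+0=7
L[13]='r': occ=0, LF[13]=C('r')+0=12+0=12
L[14]='i': occ=0, LF[14]=C('i')+0=8+0=8
L[15]='s': occ=0, LF[15]=C('s')+0=13+0=13
L[16]='s': occ=1, LF[16]=C('s')+1=13+1=14

Answer: 1 2 3 5 15 10 11 6 9 0 4 16 7 12 8 13 14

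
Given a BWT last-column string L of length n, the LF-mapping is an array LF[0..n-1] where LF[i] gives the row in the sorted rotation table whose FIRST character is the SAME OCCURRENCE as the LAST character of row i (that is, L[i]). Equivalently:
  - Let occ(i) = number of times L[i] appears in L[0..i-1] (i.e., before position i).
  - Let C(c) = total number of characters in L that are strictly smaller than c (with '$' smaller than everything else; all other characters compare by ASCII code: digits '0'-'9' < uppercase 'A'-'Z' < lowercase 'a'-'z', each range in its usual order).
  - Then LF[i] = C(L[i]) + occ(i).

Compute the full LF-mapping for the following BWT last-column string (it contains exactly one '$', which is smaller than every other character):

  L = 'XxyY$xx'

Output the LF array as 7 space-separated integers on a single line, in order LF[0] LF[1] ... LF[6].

Char counts: '$':1, 'X':1, 'Y':1, 'x':3, 'y':1
C (first-col start): C('$')=0, C('X')=1, C('Y')=2, C('x')=3, C('y')=6
L[0]='X': occ=0, LF[0]=C('X')+0=1+0=1
L[1]='x': occ=0, LF[1]=C('x')+0=3+0=3
L[2]='y': occ=0, LF[2]=C('y')+0=6+0=6
L[3]='Y': occ=0, LF[3]=C('Y')+0=2+0=2
L[4]='$': occ=0, LF[4]=C('$')+0=0+0=0
L[5]='x': occ=1, LF[5]=C('x')+1=3+1=4
L[6]='x': occ=2, LF[6]=C('x')+2=3+2=5

Answer: 1 3 6 2 0 4 5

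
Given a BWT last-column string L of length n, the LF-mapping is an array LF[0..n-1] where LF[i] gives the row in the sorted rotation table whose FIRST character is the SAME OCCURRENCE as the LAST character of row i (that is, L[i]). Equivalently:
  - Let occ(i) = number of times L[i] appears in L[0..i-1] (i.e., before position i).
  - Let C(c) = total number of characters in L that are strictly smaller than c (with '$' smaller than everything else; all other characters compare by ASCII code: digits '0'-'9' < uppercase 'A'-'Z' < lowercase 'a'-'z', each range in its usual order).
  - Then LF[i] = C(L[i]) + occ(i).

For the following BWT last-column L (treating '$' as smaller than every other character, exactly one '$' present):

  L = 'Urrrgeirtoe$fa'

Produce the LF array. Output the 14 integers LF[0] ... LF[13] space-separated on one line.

Char counts: '$':1, 'U':1, 'a':1, 'e':2, 'f':1, 'g':1, 'i':1, 'o':1, 'r':4, 't':1
C (first-col start): C('$')=0, C('U')=1, C('a')=2, C('e')=3, C('f')=5, C('g')=6, C('i')=7, C('o')=8, C('r')=9, C('t')=13
L[0]='U': occ=0, LF[0]=C('U')+0=1+0=1
L[1]='r': occ=0, LF[1]=C('r')+0=9+0=9
L[2]='r': occ=1, LF[2]=C('r')+1=9+1=10
L[3]='r': occ=2, LF[3]=C('r')+2=9+2=11
L[4]='g': occ=0, LF[4]=C('g')+0=6+0=6
L[5]='e': occ=0, LF[5]=C('e')+0=3+0=3
L[6]='i': occ=0, LF[6]=C('i')+0=7+0=7
L[7]='r': occ=3, LF[7]=C('r')+3=9+3=12
L[8]='t': occ=0, LF[8]=C('t')+0=13+0=13
L[9]='o': occ=0, LF[9]=C('o')+0=8+0=8
L[10]='e': occ=1, LF[10]=C('e')+1=3+1=4
L[11]='$': occ=0, LF[11]=C('$')+0=0+0=0
L[12]='f': occ=0, LF[12]=C('f')+0=5+0=5
L[13]='a': occ=0, LF[13]=C('a')+0=2+0=2

Answer: 1 9 10 11 6 3 7 12 13 8 4 0 5 2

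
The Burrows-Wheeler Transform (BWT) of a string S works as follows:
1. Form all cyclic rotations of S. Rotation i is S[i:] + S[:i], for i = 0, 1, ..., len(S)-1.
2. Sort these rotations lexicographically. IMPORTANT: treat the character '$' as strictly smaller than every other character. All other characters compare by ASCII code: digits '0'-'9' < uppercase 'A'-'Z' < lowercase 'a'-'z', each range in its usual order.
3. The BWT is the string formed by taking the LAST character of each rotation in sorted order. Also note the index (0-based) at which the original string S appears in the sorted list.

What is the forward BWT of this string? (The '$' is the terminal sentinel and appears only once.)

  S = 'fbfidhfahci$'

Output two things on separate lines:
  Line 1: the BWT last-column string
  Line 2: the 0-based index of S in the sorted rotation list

All 12 rotations (rotation i = S[i:]+S[:i]):
  rot[0] = fbfidhfahci$
  rot[1] = bfidhfahci$f
  rot[2] = fidhfahci$fb
  rot[3] = idhfahci$fbf
  rot[4] = dhfahci$fbfi
  rot[5] = hfahci$fbfid
  rot[6] = fahci$fbfidh
  rot[7] = ahci$fbfidhf
  rot[8] = hci$fbfidhfa
  rot[9] = ci$fbfidhfah
  rot[10] = i$fbfidhfahc
  rot[11] = $fbfidhfahci
Sorted (with $ < everything):
  sorted[0] = $fbfidhfahci  (last char: 'i')
  sorted[1] = ahci$fbfidhf  (last char: 'f')
  sorted[2] = bfidhfahci$f  (last char: 'f')
  sorted[3] = ci$fbfidhfah  (last char: 'h')
  sorted[4] = dhfahci$fbfi  (last char: 'i')
  sorted[5] = fahci$fbfidh  (last char: 'h')
  sorted[6] = fbfidhfahci$  (last char: '$')
  sorted[7] = fidhfahci$fb  (last char: 'b')
  sorted[8] = hci$fbfidhfa  (last char: 'a')
  sorted[9] = hfahci$fbfid  (last char: 'd')
  sorted[10] = i$fbfidhfahc  (last char: 'c')
  sorted[11] = idhfahci$fbf  (last char: 'f')
Last column: iffhih$badcf
Original string S is at sorted index 6

Answer: iffhih$badcf
6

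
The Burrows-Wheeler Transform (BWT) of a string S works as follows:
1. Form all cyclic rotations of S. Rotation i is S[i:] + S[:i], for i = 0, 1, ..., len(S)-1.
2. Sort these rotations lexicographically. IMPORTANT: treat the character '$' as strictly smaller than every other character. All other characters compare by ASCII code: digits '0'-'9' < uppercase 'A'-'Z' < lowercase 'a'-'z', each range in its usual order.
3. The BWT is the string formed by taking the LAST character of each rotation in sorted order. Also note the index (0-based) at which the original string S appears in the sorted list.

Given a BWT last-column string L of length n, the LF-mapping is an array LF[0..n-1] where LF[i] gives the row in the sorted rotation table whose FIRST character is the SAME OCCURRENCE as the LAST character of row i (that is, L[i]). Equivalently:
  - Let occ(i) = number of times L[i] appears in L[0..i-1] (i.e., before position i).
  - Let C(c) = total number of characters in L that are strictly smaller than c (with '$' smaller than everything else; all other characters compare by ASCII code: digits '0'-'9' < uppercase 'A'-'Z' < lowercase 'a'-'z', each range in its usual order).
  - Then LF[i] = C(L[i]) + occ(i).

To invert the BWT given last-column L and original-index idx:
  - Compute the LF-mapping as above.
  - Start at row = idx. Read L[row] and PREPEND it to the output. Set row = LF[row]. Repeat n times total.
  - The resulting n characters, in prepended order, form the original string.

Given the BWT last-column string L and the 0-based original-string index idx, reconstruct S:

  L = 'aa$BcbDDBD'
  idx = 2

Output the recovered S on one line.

LF mapping: 6 7 0 1 9 8 3 4 2 5
Walk LF starting at row 2, prepending L[row]:
  step 1: row=2, L[2]='$', prepend. Next row=LF[2]=0
  step 2: row=0, L[0]='a', prepend. Next row=LF[0]=6
  step 3: row=6, L[6]='D', prepend. Next row=LF[6]=3
  step 4: row=3, L[3]='B', prepend. Next row=LF[3]=1
  step 5: row=1, L[1]='a', prepend. Next row=LF[1]=7
  step 6: row=7, L[7]='D', prepend. Next row=LF[7]=4
  step 7: row=4, L[4]='c', prepend. Next row=LF[4]=9
  step 8: row=9, L[9]='D', prepend. Next row=LF[9]=5
  step 9: row=5, L[5]='b', prepend. Next row=LF[5]=8
  step 10: row=8, L[8]='B', prepend. Next row=LF[8]=2
Reversed output: BbDcDaBDa$

Answer: BbDcDaBDa$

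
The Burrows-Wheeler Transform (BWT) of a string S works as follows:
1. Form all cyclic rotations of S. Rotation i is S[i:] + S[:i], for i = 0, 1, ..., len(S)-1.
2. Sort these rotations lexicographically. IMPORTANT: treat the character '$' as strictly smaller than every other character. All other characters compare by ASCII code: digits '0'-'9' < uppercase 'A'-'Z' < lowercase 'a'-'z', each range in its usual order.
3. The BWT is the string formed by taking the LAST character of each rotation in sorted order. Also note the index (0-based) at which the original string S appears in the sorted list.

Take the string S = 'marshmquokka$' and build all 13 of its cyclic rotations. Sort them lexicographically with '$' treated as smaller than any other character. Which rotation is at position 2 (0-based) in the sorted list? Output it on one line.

All 13 rotations (rotation i = S[i:]+S[:i]):
  rot[0] = marshmquokka$
  rot[1] = arshmquokka$m
  rot[2] = rshmquokka$ma
  rot[3] = shmquokka$mar
  rot[4] = hmquokka$mars
  rot[5] = mquokka$marsh
  rot[6] = quokka$marshm
  rot[7] = uokka$marshmq
  rot[8] = okka$marshmqu
  rot[9] = kka$marshmquo
  rot[10] = ka$marshmquok
  rot[11] = a$marshmquokk
  rot[12] = $marshmquokka
Sorted (with $ < everything):
  sorted[0] = $marshmquokka
  sorted[1] = a$marshmquokk
  sorted[2] = arshmquokka$m
  sorted[3] = hmquokka$mars
  sorted[4] = ka$marshmquok
  sorted[5] = kka$marshmquo
  sorted[6] = marshmquokka$
  sorted[7] = mquokka$marsh
  sorted[8] = okka$marshmqu
  sorted[9] = quokka$marshm
  sorted[10] = rshmquokka$ma
  sorted[11] = shmquokka$mar
  sorted[12] = uokka$marshmq
sorted[2] = arshmquokka$m

Answer: arshmquokka$m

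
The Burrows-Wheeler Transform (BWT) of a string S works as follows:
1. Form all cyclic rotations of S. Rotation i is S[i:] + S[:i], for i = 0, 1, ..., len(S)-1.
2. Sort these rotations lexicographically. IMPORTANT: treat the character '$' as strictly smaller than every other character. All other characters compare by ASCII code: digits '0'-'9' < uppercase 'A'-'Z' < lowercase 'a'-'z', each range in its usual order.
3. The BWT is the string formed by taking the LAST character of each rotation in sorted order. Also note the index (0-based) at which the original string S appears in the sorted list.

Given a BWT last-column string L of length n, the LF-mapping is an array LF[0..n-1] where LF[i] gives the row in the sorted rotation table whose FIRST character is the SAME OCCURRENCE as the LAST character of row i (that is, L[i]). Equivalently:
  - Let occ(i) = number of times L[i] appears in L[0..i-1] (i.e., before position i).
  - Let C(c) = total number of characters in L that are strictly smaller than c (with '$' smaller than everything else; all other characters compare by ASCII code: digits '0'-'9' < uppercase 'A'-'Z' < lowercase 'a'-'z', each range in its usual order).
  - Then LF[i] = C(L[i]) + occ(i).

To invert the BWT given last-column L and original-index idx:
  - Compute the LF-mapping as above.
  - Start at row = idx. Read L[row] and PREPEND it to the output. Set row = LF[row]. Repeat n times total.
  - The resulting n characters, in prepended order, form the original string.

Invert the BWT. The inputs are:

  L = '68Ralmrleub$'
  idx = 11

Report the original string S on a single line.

LF mapping: 1 2 3 4 7 9 10 8 6 11 5 0
Walk LF starting at row 11, prepending L[row]:
  step 1: row=11, L[11]='$', prepend. Next row=LF[11]=0
  step 2: row=0, L[0]='6', prepend. Next row=LF[0]=1
  step 3: row=1, L[1]='8', prepend. Next row=LF[1]=2
  step 4: row=2, L[2]='R', prepend. Next row=LF[2]=3
  step 5: row=3, L[3]='a', prepend. Next row=LF[3]=4
  step 6: row=4, L[4]='l', prepend. Next row=LF[4]=7
  step 7: row=7, L[7]='l', prepend. Next row=LF[7]=8
  step 8: row=8, L[8]='e', prepend. Next row=LF[8]=6
  step 9: row=6, L[6]='r', prepend. Next row=LF[6]=10
  step 10: row=10, L[10]='b', prepend. Next row=LF[10]=5
  step 11: row=5, L[5]='m', prepend. Next row=LF[5]=9
  step 12: row=9, L[9]='u', prepend. Next row=LF[9]=11
Reversed output: umbrellaR86$

Answer: umbrellaR86$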